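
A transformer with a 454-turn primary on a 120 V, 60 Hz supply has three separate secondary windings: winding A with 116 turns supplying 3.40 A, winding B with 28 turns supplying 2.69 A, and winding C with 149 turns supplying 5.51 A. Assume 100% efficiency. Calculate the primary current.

I_p ≈ 2.84 A

V_A = 120 × 116/454 = 30.661 V; V_B = 120 × 28/454 = 7.4009 V; V_C = 120 × 149/454 = 39.383 V.
P_out = V_A I_A + V_B I_B + V_C I_C = 30.661×3.40 + 7.4009×2.69 + 39.383×5.51 = 104.25 + 19.908 + 217.00 = 341.16 W.
Ideal ⇒ P_in = P_out, so I_p = P_out/V_p = 341.16/120 = 2.84 A.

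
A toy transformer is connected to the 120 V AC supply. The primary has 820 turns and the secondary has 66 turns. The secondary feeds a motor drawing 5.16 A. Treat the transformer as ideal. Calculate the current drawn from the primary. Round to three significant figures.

I_p ≈ 0.415 A

For an ideal transformer I_p N_p = I_s N_s, so I_p = 5.16 × 66/820 = 0.415 A.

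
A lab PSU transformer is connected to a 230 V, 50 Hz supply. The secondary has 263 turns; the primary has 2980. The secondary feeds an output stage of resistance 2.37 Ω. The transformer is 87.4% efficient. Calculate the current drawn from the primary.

I_p ≈ 0.865 A

V_s = 230 × 263/2980 = 20.299 V.
I_s = V_s/R = 20.299/2.37 = 8.5648 A.
P_out = V_s I_s = 20.299 × 8.5648 = 173.85 W.
P_in = P_out/η = 173.85/0.874 = 198.92 W.
I_p = P_in/V_p = 198.92/230 = 0.865 A.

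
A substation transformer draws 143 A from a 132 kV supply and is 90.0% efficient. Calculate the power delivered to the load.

P_in = V_p I_p = 132000 × 143 = 1.8876×10^7 W.
P_out = η P_in = 0.900 × 1.8876×10^7 = 1.70×10^7 W.

P_out ≈ 1.70×10^7 W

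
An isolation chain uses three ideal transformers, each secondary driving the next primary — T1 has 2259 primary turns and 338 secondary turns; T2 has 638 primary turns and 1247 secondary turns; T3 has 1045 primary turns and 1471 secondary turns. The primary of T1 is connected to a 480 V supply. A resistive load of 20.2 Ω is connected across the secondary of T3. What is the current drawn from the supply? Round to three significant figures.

I_supply ≈ 4.03 A

Secondary of T1: V = 480.00 × 338/2259 = 71.819 V.
Secondary of T2: V = 71.819 × 1247/638 = 140.37 V.
Secondary of T3: V = 140.37 × 1471/1045 = 197.60 V.
I_load = 197.60/20.2 = 9.7821 A, so P_out = 197.60 × 9.7821 = 1932.9 W.
All ideal ⇒ P_in = P_out, so I_supply = 1932.9/480 = 4.03 A.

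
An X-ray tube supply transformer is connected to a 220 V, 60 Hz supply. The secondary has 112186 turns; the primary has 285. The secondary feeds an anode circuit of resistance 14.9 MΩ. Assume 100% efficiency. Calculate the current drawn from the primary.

I_p ≈ 2.29 A

V_s = V_p × N_s/N_p = 220 × 112186/285 = 86600 V.
I_s = V_s/R = 86600/(1.49×10^7) = 0.0058121 A.
For an ideal transformer I_p N_p = I_s N_s, so I_p = 0.0058121 × 112186/285 = 2.29 A.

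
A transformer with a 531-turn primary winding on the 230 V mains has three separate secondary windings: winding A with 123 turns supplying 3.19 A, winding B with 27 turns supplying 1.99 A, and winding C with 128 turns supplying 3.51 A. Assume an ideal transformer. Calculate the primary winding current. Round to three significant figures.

V_A = 230 × 123/531 = 53.277 V; V_B = 230 × 27/531 = 11.695 V; V_C = 230 × 128/531 = 55.443 V.
P_out = V_A I_A + V_B I_B + V_C I_C = 53.277×3.19 + 11.695×1.99 + 55.443×3.51 = 169.95 + 23.273 + 194.60 = 387.83 W.
Ideal ⇒ P_in = P_out, so I_p = P_out/V_p = 387.83/230 = 1.69 A.

I_p ≈ 1.69 A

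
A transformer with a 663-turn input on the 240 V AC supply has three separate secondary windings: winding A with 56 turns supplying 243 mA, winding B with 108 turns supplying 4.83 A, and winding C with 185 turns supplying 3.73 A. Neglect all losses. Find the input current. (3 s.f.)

V_A = 240 × 56/663 = 20.271 V; V_B = 240 × 108/663 = 39.095 V; V_C = 240 × 185/663 = 66.968 V.
P_out = V_A I_A + V_B I_B + V_C I_C = 20.271×0.243 + 39.095×4.83 + 66.968×3.73 = 4.9260 + 188.83 + 249.79 = 443.55 W.
Ideal ⇒ P_in = P_out, so I_in = P_out/V_in = 443.55/240 = 1.85 A.

I_in ≈ 1.85 A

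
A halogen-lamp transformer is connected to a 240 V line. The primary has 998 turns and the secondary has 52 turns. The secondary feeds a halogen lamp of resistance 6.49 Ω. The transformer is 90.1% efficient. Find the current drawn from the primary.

V_s = 240 × 52/998 = 12.505 V.
I_s = V_s/R = 12.505/6.49 = 1.9268 A.
P_out = V_s I_s = 12.505 × 1.9268 = 24.095 W.
P_in = P_out/η = 24.095/0.901 = 26.742 W.
I_p = P_in/V_p = 26.742/240 = 0.111 A.

I_p ≈ 0.111 A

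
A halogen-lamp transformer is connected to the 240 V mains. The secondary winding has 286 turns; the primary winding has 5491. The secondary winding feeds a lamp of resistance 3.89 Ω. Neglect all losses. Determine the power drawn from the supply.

V_s = V_p × N_s/N_p = 240 × 286/5491 = 12.500 V.
I_s = V_s/R = 12.500/3.89 = 3.2135 A.
I_p = I_s × N_s/N_p = 3.2135 × 286/5491 = 0.16738 A.
P = V_p I_p = 240 × 0.16738 = 40.2 W.

P ≈ 40.2 W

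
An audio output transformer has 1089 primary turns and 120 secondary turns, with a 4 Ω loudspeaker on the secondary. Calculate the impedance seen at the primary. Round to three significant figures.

Z_p ≈ 329 Ω

Z_p = (N_p/N_s)² × Z_s = (1089/120)² × 4 = 329 Ω.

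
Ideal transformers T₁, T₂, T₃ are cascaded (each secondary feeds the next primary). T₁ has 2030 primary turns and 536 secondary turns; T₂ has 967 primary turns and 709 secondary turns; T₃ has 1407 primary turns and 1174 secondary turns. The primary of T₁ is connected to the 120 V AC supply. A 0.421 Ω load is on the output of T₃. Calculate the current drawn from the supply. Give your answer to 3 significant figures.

After T₁: V = 120.00 × 536/2030 = 31.685 V.
After T₂: V = 31.685 × 709/967 = 23.231 V.
After T₃: V = 23.231 × 1174/1407 = 19.384 V.
I_load = 19.384/0.421 = 46.043 A, so P_out = 19.384 × 46.043 = 892.49 W.
All ideal ⇒ P_in = P_out, so I_supply = 892.49/120 = 7.44 A.

I_supply ≈ 7.44 A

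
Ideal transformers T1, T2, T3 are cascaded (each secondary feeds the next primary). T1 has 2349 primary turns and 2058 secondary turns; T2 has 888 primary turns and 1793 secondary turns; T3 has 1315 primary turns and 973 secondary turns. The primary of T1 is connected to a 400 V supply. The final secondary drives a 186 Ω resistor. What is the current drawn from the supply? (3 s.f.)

After T1: V = 400.00 × 2058/2349 = 350.45 V.
After T2: V = 350.45 × 1793/888 = 707.60 V.
After T3: V = 707.60 × 973/1315 = 523.57 V.
I_load = 523.57/186 = 2.8149 A, so P_out = 523.57 × 2.8149 = 1473.8 W.
All ideal ⇒ P_in = P_out, so I_supply = 1473.8/400 = 3.68 A.

I_supply ≈ 3.68 A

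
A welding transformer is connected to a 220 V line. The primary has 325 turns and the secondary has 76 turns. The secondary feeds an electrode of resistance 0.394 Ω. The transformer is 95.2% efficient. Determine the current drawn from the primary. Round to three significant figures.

V_s = 220 × 76/325 = 51.446 V.
I_s = V_s/R = 51.446/0.394 = 130.57 A.
P_out = V_s I_s = 51.446 × 130.57 = 6717.5 W.
P_in = P_out/η = 6717.5/0.952 = 7056.2 W.
I_p = P_in/V_p = 7056.2/220 = 32.1 A.

I_p ≈ 32.1 A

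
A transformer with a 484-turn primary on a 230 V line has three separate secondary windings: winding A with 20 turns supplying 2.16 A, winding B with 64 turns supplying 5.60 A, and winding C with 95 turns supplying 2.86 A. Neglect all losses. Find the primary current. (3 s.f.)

I_p ≈ 1.39 A

V_A = 230 × 20/484 = 9.5041 V; V_B = 230 × 64/484 = 30.413 V; V_C = 230 × 95/484 = 45.145 V.
P_out = V_A I_A + V_B I_B + V_C I_C = 9.5041×2.16 + 30.413×5.60 + 45.145×2.86 = 20.529 + 170.31 + 129.11 = 319.96 W.
Ideal ⇒ P_in = P_out, so I_p = P_out/V_p = 319.96/230 = 1.39 A.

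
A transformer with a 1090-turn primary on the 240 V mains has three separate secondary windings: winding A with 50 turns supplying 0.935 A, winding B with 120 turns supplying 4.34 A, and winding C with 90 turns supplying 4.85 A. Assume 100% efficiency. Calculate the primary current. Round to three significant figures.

I_p ≈ 0.921 A

V_A = 240 × 50/1090 = 11.009 V; V_B = 240 × 120/1090 = 26.422 V; V_C = 240 × 90/1090 = 19.817 V.
P_out = V_A I_A + V_B I_B + V_C I_C = 11.009×0.935 + 26.422×4.34 + 19.817×4.85 = 10.294 + 114.67 + 96.110 = 221.08 W.
Ideal ⇒ P_in = P_out, so I_p = P_out/V_p = 221.08/240 = 0.921 A.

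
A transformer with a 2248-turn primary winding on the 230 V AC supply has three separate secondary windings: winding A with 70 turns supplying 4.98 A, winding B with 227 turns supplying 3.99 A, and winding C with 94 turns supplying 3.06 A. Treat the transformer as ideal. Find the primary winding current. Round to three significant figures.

I_p ≈ 0.686 A

V_A = 230 × 70/2248 = 7.1619 V; V_B = 230 × 227/2248 = 23.225 V; V_C = 230 × 94/2248 = 9.6174 V.
P_out = V_A I_A + V_B I_B + V_C I_C = 7.1619×4.98 + 23.225×3.99 + 9.6174×3.06 = 35.666 + 92.668 + 29.429 = 157.76 W.
Ideal ⇒ P_in = P_out, so I_p = P_out/V_p = 157.76/230 = 0.686 A.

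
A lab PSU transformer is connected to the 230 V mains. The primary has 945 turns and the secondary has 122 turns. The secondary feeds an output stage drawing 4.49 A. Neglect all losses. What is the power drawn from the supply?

I_p = I_s × N_s/N_p = 4.49 × 122/945 = 0.57966 A.
P = V_p I_p = 230 × 0.57966 = 133 W.

P ≈ 133 W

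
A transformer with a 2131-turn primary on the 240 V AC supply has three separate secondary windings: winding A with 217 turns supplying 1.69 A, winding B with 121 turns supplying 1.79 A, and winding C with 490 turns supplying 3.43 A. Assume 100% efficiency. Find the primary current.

I_p ≈ 1.06 A

V_A = 240 × 217/2131 = 24.439 V; V_B = 240 × 121/2131 = 13.627 V; V_C = 240 × 490/2131 = 55.185 V.
P_out = V_A I_A + V_B I_B + V_C I_C = 24.439×1.69 + 13.627×1.79 + 55.185×3.43 = 41.302 + 24.393 + 189.29 = 254.98 W.
Ideal ⇒ P_in = P_out, so I_p = P_out/V_p = 254.98/240 = 1.06 A.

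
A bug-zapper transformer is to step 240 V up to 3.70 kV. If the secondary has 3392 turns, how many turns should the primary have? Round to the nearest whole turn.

N_p = 220 turns

N_p/N_s = V_p/V_s, so N_p = 3392 × 240/3700 = 220.0 ≈ 220 turns.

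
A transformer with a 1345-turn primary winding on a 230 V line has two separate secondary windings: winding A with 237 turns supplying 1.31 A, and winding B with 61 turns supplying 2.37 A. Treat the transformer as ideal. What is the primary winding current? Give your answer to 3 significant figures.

V_A = 230 × 237/1345 = 40.528 V; V_B = 230 × 61/1345 = 10.431 V.
P_out = V_A I_A + V_B I_B = 40.528×1.31 + 10.431×2.37 = 53.092 + 24.722 = 77.814 W.
Ideal ⇒ P_in = P_out, so I_p = P_out/V_p = 77.814/230 = 0.338 A.

I_p ≈ 0.338 A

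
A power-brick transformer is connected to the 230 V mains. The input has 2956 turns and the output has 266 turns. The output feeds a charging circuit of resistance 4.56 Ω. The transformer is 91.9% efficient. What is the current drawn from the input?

V_out = 230 × 266/2956 = 20.697 V.
I_out = V_out/R = 20.697/4.56 = 4.5388 A.
P_out = V_out I_out = 20.697 × 4.5388 = 93.939 W.
P_in = P_out/η = 93.939/0.919 = 102.22 W.
I_in = P_in/V_in = 102.22/230 = 0.444 A.

I_in ≈ 0.444 A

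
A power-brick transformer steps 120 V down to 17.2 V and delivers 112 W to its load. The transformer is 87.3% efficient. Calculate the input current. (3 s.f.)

I_in ≈ 1.07 A

P_in = P_out/η = 112/0.873 = 128.29 W.
I_in = P_in/V_in = 128.29/120 = 1.07 A.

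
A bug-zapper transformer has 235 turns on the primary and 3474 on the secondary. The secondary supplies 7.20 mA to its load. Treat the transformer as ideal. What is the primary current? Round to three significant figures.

For an ideal transformer I_p/I_s = N_s/N_p, so I_p = 0.00720 × 3474/235 = 0.106 A.

I_p ≈ 0.106 A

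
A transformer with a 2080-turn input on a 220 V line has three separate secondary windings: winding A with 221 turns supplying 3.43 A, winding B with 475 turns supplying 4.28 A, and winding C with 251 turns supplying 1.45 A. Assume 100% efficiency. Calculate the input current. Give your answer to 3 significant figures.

I_in ≈ 1.52 A

V_A = 220 × 221/2080 = 23.375 V; V_B = 220 × 475/2080 = 50.240 V; V_C = 220 × 251/2080 = 26.548 V.
P_out = V_A I_A + V_B I_B + V_C I_C = 23.375×3.43 + 50.240×4.28 + 26.548×1.45 = 80.176 + 215.03 + 38.495 = 333.70 W.
Ideal ⇒ P_in = P_out, so I_in = P_out/V_in = 333.70/220 = 1.52 A.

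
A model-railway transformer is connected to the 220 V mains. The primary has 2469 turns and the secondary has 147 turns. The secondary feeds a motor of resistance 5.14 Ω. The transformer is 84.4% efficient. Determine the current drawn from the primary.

V_s = 220 × 147/2469 = 13.098 V.
I_s = V_s/R = 13.098/5.14 = 2.5483 A.
P_out = V_s I_s = 13.098 × 2.5483 = 33.379 W.
P_in = P_out/η = 33.379/0.844 = 39.549 W.
I_p = P_in/V_p = 39.549/220 = 0.180 A.

I_p ≈ 0.180 A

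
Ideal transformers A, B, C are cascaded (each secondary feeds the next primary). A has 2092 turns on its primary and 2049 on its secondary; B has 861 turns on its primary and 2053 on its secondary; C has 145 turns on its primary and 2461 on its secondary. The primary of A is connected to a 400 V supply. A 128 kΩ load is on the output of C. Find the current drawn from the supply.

After A: V = 400.00 × 2049/2092 = 391.78 V.
After B: V = 391.78 × 2053/861 = 934.17 V.
After C: V = 934.17 × 2461/145 = 15855 V.
I_load = 15855/128000 = 0.12387 A, so P_out = 15855 × 0.12387 = 1963.9 W.
All ideal ⇒ P_in = P_out, so I_supply = 1963.9/400 = 4.91 A.

I_supply ≈ 4.91 A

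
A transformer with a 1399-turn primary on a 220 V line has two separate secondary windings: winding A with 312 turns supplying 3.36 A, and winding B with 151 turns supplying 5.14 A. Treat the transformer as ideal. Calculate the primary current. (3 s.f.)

V_A = 220 × 312/1399 = 49.064 V; V_B = 220 × 151/1399 = 23.746 V.
P_out = V_A I_A + V_B I_B = 49.064×3.36 + 23.746×5.14 = 164.85 + 122.05 = 286.91 W.
Ideal ⇒ P_in = P_out, so I_p = P_out/V_p = 286.91/220 = 1.30 A.

I_p ≈ 1.30 A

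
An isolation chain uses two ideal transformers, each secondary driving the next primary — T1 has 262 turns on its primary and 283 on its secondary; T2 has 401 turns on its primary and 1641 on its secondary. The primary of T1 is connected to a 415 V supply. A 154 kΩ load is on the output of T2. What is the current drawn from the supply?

Secondary of T1: V = 415.00 × 283/262 = 448.26 V.
Secondary of T2: V = 448.26 × 1641/401 = 1834.4 V.
I_load = 1834.4/154000 = 0.011912 A, so P_out = 1834.4 × 0.011912 = 21.851 W.
All ideal ⇒ P_in = P_out, so I_supply = 21.851/415 = 0.0527 A.

I_supply ≈ 0.0527 A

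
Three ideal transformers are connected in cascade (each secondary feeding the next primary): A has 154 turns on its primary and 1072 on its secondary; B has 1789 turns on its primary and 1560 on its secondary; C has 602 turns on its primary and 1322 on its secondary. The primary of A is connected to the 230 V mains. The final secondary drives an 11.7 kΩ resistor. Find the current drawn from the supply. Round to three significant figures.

I_supply ≈ 3.49 A

Secondary of A: V = 230.00 × 1072/154 = 1601.0 V.
Secondary of B: V = 1601.0 × 1560/1789 = 1396.1 V.
Secondary of C: V = 1396.1 × 1322/602 = 3065.9 V.
I_load = 3065.9/11700 = 0.26204 A, so P_out = 3065.9 × 0.26204 = 803.37 W.
All ideal ⇒ P_in = P_out, so I_supply = 803.37/230 = 3.49 A.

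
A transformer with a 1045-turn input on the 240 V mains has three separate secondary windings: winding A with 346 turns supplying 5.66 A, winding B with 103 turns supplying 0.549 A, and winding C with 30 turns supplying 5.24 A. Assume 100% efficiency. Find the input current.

V_A = 240 × 346/1045 = 79.464 V; V_B = 240 × 103/1045 = 23.656 V; V_C = 240 × 30/1045 = 6.8900 V.
P_out = V_A I_A + V_B I_B + V_C I_C = 79.464×5.66 + 23.656×0.549 + 6.8900×5.24 = 449.77 + 12.987 + 36.103 = 498.86 W.
Ideal ⇒ P_in = P_out, so I_in = P_out/V_in = 498.86/240 = 2.08 A.

I_in ≈ 2.08 A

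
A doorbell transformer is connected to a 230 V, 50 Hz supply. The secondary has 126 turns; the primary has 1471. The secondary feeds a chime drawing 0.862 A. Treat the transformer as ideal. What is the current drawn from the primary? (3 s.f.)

For an ideal transformer I_p N_p = I_s N_s, so I_p = 0.862 × 126/1471 = 0.0738 A.

I_p ≈ 0.0738 A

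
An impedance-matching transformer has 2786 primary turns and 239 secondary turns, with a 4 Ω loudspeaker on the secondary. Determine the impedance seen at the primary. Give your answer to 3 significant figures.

Z_p ≈ 544 Ω

Z_p = (N_p/N_s)² × Z_s = (2786/239)² × 4 = 544 Ω.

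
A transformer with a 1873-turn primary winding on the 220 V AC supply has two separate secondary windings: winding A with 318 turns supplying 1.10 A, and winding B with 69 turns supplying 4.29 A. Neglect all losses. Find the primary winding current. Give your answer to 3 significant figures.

V_A = 220 × 318/1873 = 37.352 V; V_B = 220 × 69/1873 = 8.1046 V.
P_out = V_A I_A + V_B I_B = 37.352×1.10 + 8.1046×4.29 = 41.087 + 34.769 = 75.856 W.
Ideal ⇒ P_in = P_out, so I_p = P_out/V_p = 75.856/220 = 0.345 A.

I_p ≈ 0.345 A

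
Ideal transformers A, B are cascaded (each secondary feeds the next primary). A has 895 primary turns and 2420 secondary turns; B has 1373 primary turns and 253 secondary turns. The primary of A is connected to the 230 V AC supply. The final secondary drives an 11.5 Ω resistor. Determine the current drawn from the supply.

I_supply ≈ 4.96 A

Secondary of A: V = 230.00 × 2420/895 = 621.90 V.
Secondary of B: V = 621.90 × 253/1373 = 114.60 V.
I_load = 114.60/11.5 = 9.9649 A, so P_out = 114.60 × 9.9649 = 1141.9 W.
All ideal ⇒ P_in = P_out, so I_supply = 1141.9/230 = 4.96 A.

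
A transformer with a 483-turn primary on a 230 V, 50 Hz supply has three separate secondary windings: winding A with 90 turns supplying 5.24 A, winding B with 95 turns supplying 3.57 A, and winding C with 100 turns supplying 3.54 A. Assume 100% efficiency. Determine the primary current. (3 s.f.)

I_p ≈ 2.41 A

V_A = 230 × 90/483 = 42.857 V; V_B = 230 × 95/483 = 45.238 V; V_C = 230 × 100/483 = 47.619 V.
P_out = V_A I_A + V_B I_B + V_C I_C = 42.857×5.24 + 45.238×3.57 + 47.619×3.54 = 224.57 + 161.50 + 168.57 = 554.64 W.
Ideal ⇒ P_in = P_out, so I_p = P_out/V_p = 554.64/230 = 2.41 A.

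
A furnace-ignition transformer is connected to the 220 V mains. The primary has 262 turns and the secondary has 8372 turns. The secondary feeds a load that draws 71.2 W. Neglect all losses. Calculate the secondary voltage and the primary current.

V_s ≈ 7030 V, I_p ≈ 0.324 A

V_s = V_p × N_s/N_p = 220 × 8372/262 = 7029.9 V.
I_s = P/V_s = 71.2/7029.9 = 0.010128 A.
I_p = I_s × N_s/N_p = 0.010128 × 8372/262 = 0.324 A.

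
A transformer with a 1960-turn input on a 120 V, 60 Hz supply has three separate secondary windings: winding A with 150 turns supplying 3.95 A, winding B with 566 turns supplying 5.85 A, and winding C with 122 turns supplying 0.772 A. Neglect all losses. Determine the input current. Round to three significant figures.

I_in ≈ 2.04 A

V_A = 120 × 150/1960 = 9.1837 V; V_B = 120 × 566/1960 = 34.653 V; V_C = 120 × 122/1960 = 7.4694 V.
P_out = V_A I_A + V_B I_B + V_C I_C = 9.1837×3.95 + 34.653×5.85 + 7.4694×0.772 = 36.276 + 202.72 + 5.7664 = 244.76 W.
Ideal ⇒ P_in = P_out, so I_in = P_out/V_in = 244.76/120 = 2.04 A.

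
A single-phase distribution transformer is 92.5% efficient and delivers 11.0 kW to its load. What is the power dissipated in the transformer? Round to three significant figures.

P_loss ≈ 892 W

P_in = P_out/η = 11000/0.925 = 11891.9 W.
P_loss = P_in − P_out = 11891.9 − 11000 = 892 W.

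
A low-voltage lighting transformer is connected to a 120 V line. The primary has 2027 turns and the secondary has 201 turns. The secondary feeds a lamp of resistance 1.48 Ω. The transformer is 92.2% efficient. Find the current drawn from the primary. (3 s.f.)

V_s = 120 × 201/2027 = 11.899 V.
I_s = V_s/R = 11.899/1.48 = 8.0401 A.
P_out = V_s I_s = 11.899 × 8.0401 = 95.672 W.
P_in = P_out/η = 95.672/0.922 = 103.77 W.
I_p = P_in/V_p = 103.77/120 = 0.865 A.

I_p ≈ 0.865 A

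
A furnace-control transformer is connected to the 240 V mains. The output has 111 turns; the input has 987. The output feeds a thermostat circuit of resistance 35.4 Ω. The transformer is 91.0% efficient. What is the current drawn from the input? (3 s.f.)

I_in ≈ 0.0942 A

V_out = 240 × 111/987 = 26.991 V.
I_out = V_out/R = 26.991/35.4 = 0.76245 A.
P_out = V_out I_out = 26.991 × 0.76245 = 20.579 W.
P_in = P_out/η = 20.579/0.910 = 22.615 W.
I_in = P_in/V_in = 22.615/240 = 0.0942 A.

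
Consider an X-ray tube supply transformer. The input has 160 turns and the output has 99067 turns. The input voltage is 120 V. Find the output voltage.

V_out ≈ 74300 V

V_out/V_in = N_out/N_in, so V_out = 120 × 99067/160 = 74300 V.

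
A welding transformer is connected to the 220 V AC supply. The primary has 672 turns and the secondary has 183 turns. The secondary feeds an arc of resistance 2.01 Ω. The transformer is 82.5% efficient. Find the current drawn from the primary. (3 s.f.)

V_s = 220 × 183/672 = 59.911 V.
I_s = V_s/R = 59.911/2.01 = 29.806 A.
P_out = V_s I_s = 59.911 × 29.806 = 1785.7 W.
P_in = P_out/η = 1785.7/0.825 = 2164.5 W.
I_p = P_in/V_p = 2164.5/220 = 9.84 A.

I_p ≈ 9.84 A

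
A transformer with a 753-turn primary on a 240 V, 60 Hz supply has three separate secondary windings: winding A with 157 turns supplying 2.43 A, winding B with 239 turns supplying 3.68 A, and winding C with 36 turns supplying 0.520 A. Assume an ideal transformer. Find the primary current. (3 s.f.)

V_A = 240 × 157/753 = 50.040 V; V_B = 240 × 239/753 = 76.175 V; V_C = 240 × 36/753 = 11.474 V.
P_out = V_A I_A + V_B I_B + V_C I_C = 50.040×2.43 + 76.175×3.68 + 11.474×0.520 = 121.60 + 280.33 + 5.9665 = 407.89 W.
Ideal ⇒ P_in = P_out, so I_p = P_out/V_p = 407.89/240 = 1.70 A.

I_p ≈ 1.70 A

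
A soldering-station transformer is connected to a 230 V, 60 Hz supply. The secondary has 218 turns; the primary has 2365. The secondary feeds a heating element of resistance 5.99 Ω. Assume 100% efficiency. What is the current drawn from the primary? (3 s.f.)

I_p ≈ 0.326 A

V_s = V_p × N_s/N_p = 230 × 218/2365 = 21.201 V.
I_s = V_s/R = 21.201/5.99 = 3.5394 A.
For an ideal transformer I_p N_p = I_s N_s, so I_p = 3.5394 × 218/2365 = 0.326 A.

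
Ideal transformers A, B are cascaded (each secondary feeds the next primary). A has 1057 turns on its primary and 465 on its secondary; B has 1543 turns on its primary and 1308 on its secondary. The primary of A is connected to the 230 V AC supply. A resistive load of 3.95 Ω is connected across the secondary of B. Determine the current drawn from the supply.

After A: V = 230.00 × 465/1057 = 101.18 V.
After B: V = 101.18 × 1308/1543 = 85.772 V.
I_load = 85.772/3.95 = 21.715 A, so P_out = 85.772 × 21.715 = 1862.5 W.
All ideal ⇒ P_in = P_out, so I_supply = 1862.5/230 = 8.10 A.

I_supply ≈ 8.10 A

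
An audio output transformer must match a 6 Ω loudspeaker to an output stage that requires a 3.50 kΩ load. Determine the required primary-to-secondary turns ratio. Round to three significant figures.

N_p/N_s ≈ 24.2

Z_p/Z_s = (N_p/N_s)², so N_p/N_s = √(3500/6) = √583 = 24.2.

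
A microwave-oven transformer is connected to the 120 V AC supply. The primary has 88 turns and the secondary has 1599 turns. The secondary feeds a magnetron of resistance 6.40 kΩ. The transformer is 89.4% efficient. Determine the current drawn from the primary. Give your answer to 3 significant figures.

V_s = 120 × 1599/88 = 2180.5 V.
I_s = V_s/R = 2180.5/6400 = 0.34070 A.
P_out = V_s I_s = 2180.5 × 0.34070 = 742.87 W.
P_in = P_out/η = 742.87/0.894 = 830.95 W.
I_p = P_in/V_p = 830.95/120 = 6.92 A.

I_p ≈ 6.92 A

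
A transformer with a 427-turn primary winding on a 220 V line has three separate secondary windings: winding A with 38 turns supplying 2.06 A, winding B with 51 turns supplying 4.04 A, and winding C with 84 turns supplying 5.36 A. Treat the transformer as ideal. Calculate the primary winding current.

V_A = 220 × 38/427 = 19.578 V; V_B = 220 × 51/427 = 26.276 V; V_C = 220 × 84/427 = 43.279 V.
P_out = V_A I_A + V_B I_B + V_C I_C = 19.578×2.06 + 26.276×4.04 + 43.279×5.36 = 40.332 + 106.16 + 231.97 = 378.46 W.
Ideal ⇒ P_in = P_out, so I_p = P_out/V_p = 378.46/220 = 1.72 A.

I_p ≈ 1.72 A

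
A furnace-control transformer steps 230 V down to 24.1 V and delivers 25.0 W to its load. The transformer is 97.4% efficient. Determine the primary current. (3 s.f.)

I_p ≈ 0.112 A

P_in = P_out/η = 25.0/0.974 = 25.667 W.
I_p = P_in/V_p = 25.667/230 = 0.112 A.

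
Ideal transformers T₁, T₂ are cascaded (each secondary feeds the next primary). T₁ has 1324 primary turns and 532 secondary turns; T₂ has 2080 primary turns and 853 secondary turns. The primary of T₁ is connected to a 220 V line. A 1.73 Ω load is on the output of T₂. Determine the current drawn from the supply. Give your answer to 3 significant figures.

After T₁: V = 220.00 × 532/1324 = 88.399 V.
After T₂: V = 88.399 × 853/2080 = 36.252 V.
I_load = 36.252/1.73 = 20.955 A, so P_out = 36.252 × 20.955 = 759.66 W.
All ideal ⇒ P_in = P_out, so I_supply = 759.66/220 = 3.45 A.

I_supply ≈ 3.45 A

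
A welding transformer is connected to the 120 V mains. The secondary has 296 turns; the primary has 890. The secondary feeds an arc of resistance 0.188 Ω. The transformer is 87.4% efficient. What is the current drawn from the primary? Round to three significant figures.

I_p ≈ 80.8 A

V_s = 120 × 296/890 = 39.910 V.
I_s = V_s/R = 39.910/0.188 = 212.29 A.
P_out = V_s I_s = 39.910 × 212.29 = 8472.4 W.
P_in = P_out/η = 8472.4/0.874 = 9693.9 W.
I_p = P_in/V_p = 9693.9/120 = 80.8 A.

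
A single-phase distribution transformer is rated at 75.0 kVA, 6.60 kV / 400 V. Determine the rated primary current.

I_p = S/V_p = 75000/6600 = 11.4 A.

I_p ≈ 11.4 A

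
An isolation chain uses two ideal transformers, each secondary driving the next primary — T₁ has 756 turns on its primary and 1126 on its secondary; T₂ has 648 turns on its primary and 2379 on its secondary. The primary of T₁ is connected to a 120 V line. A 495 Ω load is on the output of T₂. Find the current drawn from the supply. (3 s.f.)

I_supply ≈ 7.25 A

Secondary of T₁: V = 120.00 × 1126/756 = 178.73 V.
Secondary of T₂: V = 178.73 × 2379/648 = 656.17 V.
I_load = 656.17/495 = 1.3256 A, so P_out = 656.17 × 1.3256 = 869.82 W.
All ideal ⇒ P_in = P_out, so I_supply = 869.82/120 = 7.25 A.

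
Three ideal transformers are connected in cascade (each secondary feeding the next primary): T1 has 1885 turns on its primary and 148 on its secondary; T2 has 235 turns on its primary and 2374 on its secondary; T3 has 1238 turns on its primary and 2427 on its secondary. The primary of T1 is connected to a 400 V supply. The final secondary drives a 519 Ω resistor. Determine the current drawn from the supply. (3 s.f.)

I_supply ≈ 1.86 A

Secondary of T1: V = 400.00 × 148/1885 = 31.406 V.
Secondary of T2: V = 31.406 × 2374/235 = 317.27 V.
Secondary of T3: V = 317.27 × 2427/1238 = 621.97 V.
I_load = 621.97/519 = 1.1984 A, so P_out = 621.97 × 1.1984 = 745.38 W.
All ideal ⇒ P_in = P_out, so I_supply = 745.38/400 = 1.86 A.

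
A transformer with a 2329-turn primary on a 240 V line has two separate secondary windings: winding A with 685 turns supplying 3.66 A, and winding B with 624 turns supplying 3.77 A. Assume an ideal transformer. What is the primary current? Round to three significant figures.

V_A = 240 × 685/2329 = 70.588 V; V_B = 240 × 624/2329 = 64.302 V.
P_out = V_A I_A + V_B I_B = 70.588×3.66 + 64.302×3.77 = 258.35 + 242.42 = 500.77 W.
Ideal ⇒ P_in = P_out, so I_p = P_out/V_p = 500.77/240 = 2.09 A.

I_p ≈ 2.09 A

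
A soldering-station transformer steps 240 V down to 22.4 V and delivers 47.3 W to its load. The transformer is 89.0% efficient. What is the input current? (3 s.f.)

P_in = P_out/η = 47.3/0.890 = 53.146 W.
I_in = P_in/V_in = 53.146/240 = 0.221 A.

I_in ≈ 0.221 A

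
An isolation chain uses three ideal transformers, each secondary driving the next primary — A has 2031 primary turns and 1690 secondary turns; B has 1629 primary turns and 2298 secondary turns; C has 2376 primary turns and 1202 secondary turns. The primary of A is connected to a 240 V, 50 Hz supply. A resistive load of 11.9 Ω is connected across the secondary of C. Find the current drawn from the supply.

I_supply ≈ 7.11 A

After A: V = 240.00 × 1690/2031 = 199.70 V.
After B: V = 199.70 × 2298/1629 = 281.72 V.
After C: V = 281.72 × 1202/2376 = 142.52 V.
I_load = 142.52/11.9 = 11.976 A, so P_out = 142.52 × 11.976 = 1706.9 W.
All ideal ⇒ P_in = P_out, so I_supply = 1706.9/240 = 7.11 A.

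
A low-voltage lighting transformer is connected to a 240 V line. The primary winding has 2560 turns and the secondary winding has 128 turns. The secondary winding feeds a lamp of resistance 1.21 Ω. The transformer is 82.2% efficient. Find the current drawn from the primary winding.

I_p ≈ 0.603 A

V_s = 240 × 128/2560 = 12.000 V.
I_s = V_s/R = 12.000/1.21 = 9.9174 A.
P_out = V_s I_s = 12.000 × 9.9174 = 119.01 W.
P_in = P_out/η = 119.01/0.822 = 144.78 W.
I_p = P_in/V_p = 144.78/240 = 0.603 A.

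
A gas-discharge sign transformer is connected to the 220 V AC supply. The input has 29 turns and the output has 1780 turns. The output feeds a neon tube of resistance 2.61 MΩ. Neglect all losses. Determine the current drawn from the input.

V_out = V_in × N_out/N_in = 220 × 1780/29 = 13503 V.
I_out = V_out/R = 13503/(2.61×10^6) = 0.0051737 A.
For an ideal transformer I_in N_in = I_out N_out, so I_in = 0.0051737 × 1780/29 = 0.318 A.

I_in ≈ 0.318 A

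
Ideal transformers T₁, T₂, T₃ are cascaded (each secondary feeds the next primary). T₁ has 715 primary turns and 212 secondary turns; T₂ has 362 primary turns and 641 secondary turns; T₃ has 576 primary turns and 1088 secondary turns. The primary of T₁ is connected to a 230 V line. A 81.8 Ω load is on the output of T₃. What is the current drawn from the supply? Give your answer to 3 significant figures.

I_supply ≈ 2.77 A

After T₁: V = 230.00 × 212/715 = 68.196 V.
After T₂: V = 68.196 × 641/362 = 120.76 V.
After T₃: V = 120.76 × 1088/576 = 228.09 V.
I_load = 228.09/81.8 = 2.7884 A, so P_out = 228.09 × 2.7884 = 636.02 W.
All ideal ⇒ P_in = P_out, so I_supply = 636.02/230 = 2.77 A.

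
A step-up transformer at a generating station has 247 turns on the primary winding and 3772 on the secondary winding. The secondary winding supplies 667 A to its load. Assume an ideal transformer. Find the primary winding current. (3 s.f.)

I_p ≈ 10200 A

For an ideal transformer I_p/I_s = N_s/N_p, so I_p = 667 × 3772/247 = 10200 A.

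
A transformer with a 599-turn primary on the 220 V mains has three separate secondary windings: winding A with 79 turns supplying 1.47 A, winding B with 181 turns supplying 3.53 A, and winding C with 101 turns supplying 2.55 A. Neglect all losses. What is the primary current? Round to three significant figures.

V_A = 220 × 79/599 = 29.015 V; V_B = 220 × 181/599 = 66.477 V; V_C = 220 × 101/599 = 37.095 V.
P_out = V_A I_A + V_B I_B + V_C I_C = 29.015×1.47 + 66.477×3.53 + 37.095×2.55 = 42.652 + 234.67 + 94.593 = 371.91 W.
Ideal ⇒ P_in = P_out, so I_p = P_out/V_p = 371.91/220 = 1.69 A.

I_p ≈ 1.69 A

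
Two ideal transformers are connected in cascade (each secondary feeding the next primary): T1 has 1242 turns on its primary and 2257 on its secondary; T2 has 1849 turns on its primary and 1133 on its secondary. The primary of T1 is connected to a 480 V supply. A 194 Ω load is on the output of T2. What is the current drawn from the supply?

I_supply ≈ 3.07 A

After T1: V = 480.00 × 2257/1242 = 872.27 V.
After T2: V = 872.27 × 1133/1849 = 534.50 V.
I_load = 534.50/194 = 2.7551 A, so P_out = 534.50 × 2.7551 = 1472.6 W.
All ideal ⇒ P_in = P_out, so I_supply = 1472.6/480 = 3.07 A.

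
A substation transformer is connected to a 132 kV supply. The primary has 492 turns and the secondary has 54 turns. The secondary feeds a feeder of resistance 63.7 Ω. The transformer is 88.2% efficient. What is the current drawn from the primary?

I_p ≈ 28.3 A

V_s = 132000 × 54/492 = 14488 V.
I_s = V_s/R = 14488/63.7 = 227.44 A.
P_out = V_s I_s = 14488 × 227.44 = 3.2951×10^6 W.
P_in = P_out/η = 3.2951×10^6/0.882 = 3.7359×10^6 W.
I_p = P_in/V_p = 3.7359×10^6/132000 = 28.3 A.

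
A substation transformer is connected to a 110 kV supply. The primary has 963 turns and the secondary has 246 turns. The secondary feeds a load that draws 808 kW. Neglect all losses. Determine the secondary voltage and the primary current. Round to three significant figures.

V_s ≈ 28100 V, I_p ≈ 7.35 A

V_s = V_p × N_s/N_p = 110000 × 246/963 = 28100 V.
I_s = P/V_s = 808000/28100 = 28.755 A.
I_p = I_s × N_s/N_p = 28.755 × 246/963 = 7.35 A.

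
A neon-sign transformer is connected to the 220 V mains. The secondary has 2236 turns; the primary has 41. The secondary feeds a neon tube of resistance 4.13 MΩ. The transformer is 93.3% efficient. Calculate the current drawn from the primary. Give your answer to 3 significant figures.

I_p ≈ 0.170 A

V_s = 220 × 2236/41 = 11998 V.
I_s = V_s/R = 11998/(4.13×10^6) = 0.0029051 A.
P_out = V_s I_s = 11998 × 0.0029051 = 34.855 W.
P_in = P_out/η = 34.855/0.933 = 37.359 W.
I_p = P_in/V_p = 37.359/220 = 0.170 A.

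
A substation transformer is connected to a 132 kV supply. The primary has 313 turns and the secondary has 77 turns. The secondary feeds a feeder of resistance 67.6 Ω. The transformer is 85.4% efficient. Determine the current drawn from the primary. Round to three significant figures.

I_p ≈ 138 A

V_s = 132000 × 77/313 = 32473 V.
I_s = V_s/R = 32473/67.6 = 480.37 A.
P_out = V_s I_s = 32473 × 480.37 = 1.5599×10^7 W.
P_in = P_out/η = 1.5599×10^7/0.854 = 1.8266×10^7 W.
I_p = P_in/V_p = 1.8266×10^7/132000 = 138 A.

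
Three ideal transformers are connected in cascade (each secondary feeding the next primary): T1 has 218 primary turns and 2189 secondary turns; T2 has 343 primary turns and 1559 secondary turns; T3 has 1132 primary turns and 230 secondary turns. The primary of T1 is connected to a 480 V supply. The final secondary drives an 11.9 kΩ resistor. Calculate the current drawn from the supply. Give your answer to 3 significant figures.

I_supply ≈ 3.47 A

Secondary of T1: V = 480.00 × 2189/218 = 4819.8 V.
Secondary of T2: V = 4819.8 × 1559/343 = 21907 V.
Secondary of T3: V = 21907 × 230/1132 = 4451.1 V.
I_load = 4451.1/11900 = 0.37404 A, so P_out = 4451.1 × 0.37404 = 1664.9 W.
All ideal ⇒ P_in = P_out, so I_supply = 1664.9/480 = 3.47 A.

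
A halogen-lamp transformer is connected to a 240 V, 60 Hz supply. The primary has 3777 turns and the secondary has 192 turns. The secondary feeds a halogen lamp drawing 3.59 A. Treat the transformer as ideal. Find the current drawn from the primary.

I_p ≈ 0.182 A

For an ideal transformer I_p N_p = I_s N_s, so I_p = 3.59 × 192/3777 = 0.182 A.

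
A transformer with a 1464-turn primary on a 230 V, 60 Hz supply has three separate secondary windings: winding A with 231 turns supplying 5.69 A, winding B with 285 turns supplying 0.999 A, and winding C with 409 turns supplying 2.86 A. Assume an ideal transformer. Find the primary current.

I_p ≈ 1.89 A

V_A = 230 × 231/1464 = 36.291 V; V_B = 230 × 285/1464 = 44.775 V; V_C = 230 × 409/1464 = 64.255 V.
P_out = V_A I_A + V_B I_B + V_C I_C = 36.291×5.69 + 44.775×0.999 + 64.255×2.86 = 206.50 + 44.730 + 183.77 = 435.00 W.
Ideal ⇒ P_in = P_out, so I_p = P_out/V_p = 435.00/230 = 1.89 A.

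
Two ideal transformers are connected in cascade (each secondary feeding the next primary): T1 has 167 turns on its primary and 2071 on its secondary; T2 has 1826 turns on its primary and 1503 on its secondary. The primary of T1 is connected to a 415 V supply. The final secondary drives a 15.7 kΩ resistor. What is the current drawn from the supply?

I_supply ≈ 2.75 A

Secondary of T1: V = 415.00 × 2071/167 = 5146.5 V.
Secondary of T2: V = 5146.5 × 1503/1826 = 4236.1 V.
I_load = 4236.1/15700 = 0.26982 A, so P_out = 4236.1 × 0.26982 = 1143.0 W.
All ideal ⇒ P_in = P_out, so I_supply = 1143.0/415 = 2.75 A.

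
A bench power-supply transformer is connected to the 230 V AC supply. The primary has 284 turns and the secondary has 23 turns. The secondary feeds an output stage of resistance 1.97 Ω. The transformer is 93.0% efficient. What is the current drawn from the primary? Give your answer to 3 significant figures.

I_p ≈ 0.823 A

V_s = 230 × 23/284 = 18.627 V.
I_s = V_s/R = 18.627/1.97 = 9.4552 A.
P_out = V_s I_s = 18.627 × 9.4552 = 176.12 W.
P_in = P_out/η = 176.12/0.930 = 189.38 W.
I_p = P_in/V_p = 189.38/230 = 0.823 A.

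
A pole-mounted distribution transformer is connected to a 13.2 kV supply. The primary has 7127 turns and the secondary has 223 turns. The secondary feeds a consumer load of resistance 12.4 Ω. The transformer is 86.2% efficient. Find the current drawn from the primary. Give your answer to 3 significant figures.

V_s = 13200 × 223/7127 = 413.02 V.
I_s = V_s/R = 413.02/12.4 = 33.308 A.
P_out = V_s I_s = 413.02 × 33.308 = 13757 W.
P_in = P_out/η = 13757/0.862 = 15959 W.
I_p = P_in/V_p = 15959/13200 = 1.21 A.

I_p ≈ 1.21 A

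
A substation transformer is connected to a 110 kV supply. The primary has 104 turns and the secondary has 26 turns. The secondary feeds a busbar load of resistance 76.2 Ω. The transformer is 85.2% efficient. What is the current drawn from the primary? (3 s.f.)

V_s = 110000 × 26/104 = 27500 V.
I_s = V_s/R = 27500/76.2 = 360.89 A.
P_out = V_s I_s = 27500 × 360.89 = 9.9245×10^6 W.
P_in = P_out/η = 9.9245×10^6/0.852 = 1.1649×10^7 W.
I_p = P_in/V_p = 1.1649×10^7/110000 = 106 A.

I_p ≈ 106 A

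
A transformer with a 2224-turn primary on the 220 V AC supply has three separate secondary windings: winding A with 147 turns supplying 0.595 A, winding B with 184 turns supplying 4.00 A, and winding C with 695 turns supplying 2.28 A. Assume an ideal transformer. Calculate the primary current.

I_p ≈ 1.08 A

V_A = 220 × 147/2224 = 14.541 V; V_B = 220 × 184/2224 = 18.201 V; V_C = 220 × 695/2224 = 68.750 V.
P_out = V_A I_A + V_B I_B + V_C I_C = 14.541×0.595 + 18.201×4.00 + 68.750×2.28 = 8.6521 + 72.806 + 156.75 = 238.21 W.
Ideal ⇒ P_in = P_out, so I_p = P_out/V_p = 238.21/220 = 1.08 A.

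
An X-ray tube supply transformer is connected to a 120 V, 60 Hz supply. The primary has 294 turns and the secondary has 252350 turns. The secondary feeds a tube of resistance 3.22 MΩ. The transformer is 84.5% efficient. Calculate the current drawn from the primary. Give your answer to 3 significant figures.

I_p ≈ 32.5 A

V_s = 120 × 252350/294 = 103000 V.
I_s = V_s/R = 103000/(3.22×10^6) = 0.031988 A.
P_out = V_s I_s = 103000 × 0.031988 = 3294.7 W.
P_in = P_out/η = 3294.7/0.845 = 3899.1 W.
I_p = P_in/V_p = 3899.1/120 = 32.5 A.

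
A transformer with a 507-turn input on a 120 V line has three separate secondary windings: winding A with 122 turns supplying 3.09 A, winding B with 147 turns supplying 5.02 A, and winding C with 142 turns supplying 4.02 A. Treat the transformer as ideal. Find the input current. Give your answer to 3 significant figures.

I_in ≈ 3.32 A

V_A = 120 × 122/507 = 28.876 V; V_B = 120 × 147/507 = 34.793 V; V_C = 120 × 142/507 = 33.609 V.
P_out = V_A I_A + V_B I_B + V_C I_C = 28.876×3.09 + 34.793×5.02 + 33.609×4.02 = 89.226 + 174.66 + 135.11 = 399.00 W.
Ideal ⇒ P_in = P_out, so I_in = P_out/V_in = 399.00/120 = 3.32 A.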